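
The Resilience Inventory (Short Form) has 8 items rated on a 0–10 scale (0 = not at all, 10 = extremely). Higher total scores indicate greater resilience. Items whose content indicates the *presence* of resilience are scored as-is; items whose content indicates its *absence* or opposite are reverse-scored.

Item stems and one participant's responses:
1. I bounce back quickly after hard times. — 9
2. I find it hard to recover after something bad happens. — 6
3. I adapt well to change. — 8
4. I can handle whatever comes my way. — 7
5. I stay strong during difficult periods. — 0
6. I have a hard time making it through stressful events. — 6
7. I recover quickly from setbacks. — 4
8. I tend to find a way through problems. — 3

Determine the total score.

39

Items 2, 6 describe the absence/opposite of resilience → reverse-score.
reverse-coded value = 10 − response.
  item 1: 9
  item 2: 10 − 6 = 4
  item 3: 8
  item 4: 7
  item 5: 0
  item 6: 10 − 6 = 4
  item 7: 4
  item 8: 3
Total = 9 + 4 + 8 + 7 + 0 + 4 + 4 + 3 = 39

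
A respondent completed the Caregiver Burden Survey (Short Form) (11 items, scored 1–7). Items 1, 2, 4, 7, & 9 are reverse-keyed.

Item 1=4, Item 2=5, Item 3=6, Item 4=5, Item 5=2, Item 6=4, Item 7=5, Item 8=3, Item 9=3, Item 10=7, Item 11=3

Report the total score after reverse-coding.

43

Raw sum = 47. Reverse-keyed items: 1, 2, 4, 7, 9; their raw sum = 22.
Each reversal replaces raw with 8 − raw, changing the total by 8 − 2·raw per item.
Total = 47 + 5·8 − 2·22 = 47 + 40 − 44 = 43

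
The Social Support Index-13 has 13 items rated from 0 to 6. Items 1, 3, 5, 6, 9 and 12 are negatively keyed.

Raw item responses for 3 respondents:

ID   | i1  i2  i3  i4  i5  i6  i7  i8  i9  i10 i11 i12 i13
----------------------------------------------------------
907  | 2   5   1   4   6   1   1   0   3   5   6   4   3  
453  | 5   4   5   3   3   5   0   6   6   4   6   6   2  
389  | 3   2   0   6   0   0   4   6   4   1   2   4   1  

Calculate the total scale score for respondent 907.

43

Respondent 907 raw: 2, 5, 1, 4, 6, 1, 1, 0, 3, 5, 6, 4, 3.
Reverse-coded (on a 0–6 scale, reversed = 6 − raw):
  item 1: 6 − 2 = 4
  item 2: 5
  item 3: 6 − 1 = 5
  item 4: 4
  item 5: 6 − 6 = 0
  item 6: 6 − 1 = 5
  item 7: 1
  item 8: 0
  item 9: 6 − 3 = 3
  item 10: 5
  item 11: 6
  item 12: 6 − 4 = 2
  item 13: 3
Sum = 4 + 5 + 5 + 4 + 0 + 5 + 1 + 0 + 3 + 5 + 6 + 2 + 3 = 43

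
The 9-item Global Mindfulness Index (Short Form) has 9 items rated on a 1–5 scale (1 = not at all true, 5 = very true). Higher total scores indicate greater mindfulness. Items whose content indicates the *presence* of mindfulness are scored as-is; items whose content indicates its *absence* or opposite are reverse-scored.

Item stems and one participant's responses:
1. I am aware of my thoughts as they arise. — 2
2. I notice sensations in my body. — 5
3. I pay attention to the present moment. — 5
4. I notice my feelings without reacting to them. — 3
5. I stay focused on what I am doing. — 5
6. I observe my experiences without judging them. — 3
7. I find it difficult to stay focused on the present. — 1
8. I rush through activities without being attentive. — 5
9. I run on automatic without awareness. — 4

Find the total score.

31

Items 7, 8, 9 describe the absence/opposite of mindfulness → reverse-score.
reverse-coded value = 6 − response.
  item 1: 2
  item 2: 5
  item 3: 5
  item 4: 3
  item 5: 5
  item 6: 3
  item 7: 6 − 1 = 5
  item 8: 6 − 5 = 1
  item 9: 6 − 4 = 2
Total = 2 + 5 + 5 + 3 + 5 + 3 + 5 + 1 + 2 = 31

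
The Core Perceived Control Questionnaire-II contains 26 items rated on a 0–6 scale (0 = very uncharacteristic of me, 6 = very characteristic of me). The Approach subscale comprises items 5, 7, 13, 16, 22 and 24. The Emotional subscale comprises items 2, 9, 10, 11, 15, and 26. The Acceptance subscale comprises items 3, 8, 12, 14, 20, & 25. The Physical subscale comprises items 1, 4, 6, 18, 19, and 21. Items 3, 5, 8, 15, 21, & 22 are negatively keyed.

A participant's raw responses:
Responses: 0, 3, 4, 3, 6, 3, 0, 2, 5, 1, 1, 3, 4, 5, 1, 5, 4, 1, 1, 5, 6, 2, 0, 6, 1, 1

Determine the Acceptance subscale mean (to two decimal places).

Acceptance items: 3, 8, 12, 14, 20, 25.
Of these, items 3 & 8 are negatively keyed; reversed = (0+6) − raw = 6 − raw.
  item 3: 6 − 4 = 2
  item 8: 6 − 2 = 4
  item 12: 3
  item 14: 5
  item 20: 5
  item 25: 1
Sum = 2 + 4 + 3 + 5 + 5 + 1 = 20
Mean = 20 / 6 = 3.33

3.33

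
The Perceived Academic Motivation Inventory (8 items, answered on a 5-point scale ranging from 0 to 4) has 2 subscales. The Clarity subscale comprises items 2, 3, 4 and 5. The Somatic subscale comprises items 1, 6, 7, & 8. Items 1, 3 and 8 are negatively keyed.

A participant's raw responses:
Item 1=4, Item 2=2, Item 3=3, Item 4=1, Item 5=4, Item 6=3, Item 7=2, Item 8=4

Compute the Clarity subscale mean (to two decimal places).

Clarity items: 2, 3, 4, 5.
Of these, item 3 is negatively keyed; reversed = (0+4) − raw = 4 − raw.
  item 2: 2
  item 3: 4 − 3 = 1
  item 4: 1
  item 5: 4
Sum = 2 + 1 + 1 + 4 = 8
Mean = 8 / 4 = 2.00

2.00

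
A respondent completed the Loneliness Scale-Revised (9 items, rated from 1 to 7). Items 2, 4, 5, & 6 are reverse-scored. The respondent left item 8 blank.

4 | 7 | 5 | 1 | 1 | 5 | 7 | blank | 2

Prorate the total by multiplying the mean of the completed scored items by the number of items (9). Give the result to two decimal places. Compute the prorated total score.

40.50

Reverse-coded (reverse-coded value = 8 − response):
  item 2: 8 − 7 = 1
  item 4: 8 − 1 = 7
  item 5: 8 − 1 = 7
  item 6: 8 − 5 = 3
Completed scored items (8 of 9): 4, 1, 5, 7, 7, 3, 7, 2; sum = 36.
Person mean = 36 / 8 ≈ 4.5000
Prorated total = (36 / 8) × 9 = 40.50 (to 2 dp)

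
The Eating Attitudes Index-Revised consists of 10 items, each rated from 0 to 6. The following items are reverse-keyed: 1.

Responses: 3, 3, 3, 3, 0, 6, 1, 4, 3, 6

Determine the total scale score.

Reversing item 1 with 6 − raw:
Total = (6−3) + 3 + 3 + 3 + 0 + 6 + 1 + 4 + 3 + 6
      = 3 + 3 + 3 + 3 + 0 + 6 + 1 + 4 + 3 + 6 = 32

32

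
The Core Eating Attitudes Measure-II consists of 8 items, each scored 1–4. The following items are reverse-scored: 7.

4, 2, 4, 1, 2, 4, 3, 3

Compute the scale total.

Raw sum = 23. Reverse-scored items: 7; their raw sum = 3.
Each reversal replaces raw with 5 − raw, changing the total by 5 − 2·raw per item.
Total = 23 + 1·5 − 2·3 = 23 + 5 − 6 = 22

22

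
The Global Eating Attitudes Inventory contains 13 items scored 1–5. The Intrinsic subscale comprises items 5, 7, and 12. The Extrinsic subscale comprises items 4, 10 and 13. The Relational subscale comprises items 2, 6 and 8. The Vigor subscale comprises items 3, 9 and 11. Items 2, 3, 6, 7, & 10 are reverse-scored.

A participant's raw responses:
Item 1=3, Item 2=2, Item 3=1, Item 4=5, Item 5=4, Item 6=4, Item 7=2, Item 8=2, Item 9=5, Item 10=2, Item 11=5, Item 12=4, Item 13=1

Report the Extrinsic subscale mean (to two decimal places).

Extrinsic items: 4, 10, 13.
Of these, item 10 is reverse-scored; reverse-coded value = 6 − response.
  item 4: 5
  item 10: 6 − 2 = 4
  item 13: 1
Sum = 5 + 4 + 1 = 10
Mean = 10 / 3 = 3.33

3.33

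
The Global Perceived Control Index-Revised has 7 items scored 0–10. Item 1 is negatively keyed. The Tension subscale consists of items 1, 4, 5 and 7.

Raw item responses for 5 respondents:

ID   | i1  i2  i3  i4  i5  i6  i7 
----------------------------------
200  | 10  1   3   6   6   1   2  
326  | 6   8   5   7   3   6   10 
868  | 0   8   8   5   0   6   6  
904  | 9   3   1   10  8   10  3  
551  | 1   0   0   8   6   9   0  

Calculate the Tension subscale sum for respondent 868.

Respondent 868 raw: 0, 8, 8, 5, 0, 6, 6.
Tension items: 1, 4, 5, 7.
Reverse-coded (reverse-coded value = 10 − response):
  item 1: 10 − 0 = 10
  item 4: 5
  item 5: 0
  item 7: 6
Sum = 10 + 5 + 0 + 6 = 21

21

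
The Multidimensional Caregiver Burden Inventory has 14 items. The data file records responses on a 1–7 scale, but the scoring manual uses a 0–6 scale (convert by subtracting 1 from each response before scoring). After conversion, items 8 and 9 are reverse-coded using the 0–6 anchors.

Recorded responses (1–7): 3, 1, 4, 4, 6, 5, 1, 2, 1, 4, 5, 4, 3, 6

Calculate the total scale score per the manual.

45

Convert to 0–6: 2, 0, 3, 3, 5, 4, 0, 1, 0, 3, 4, 3, 2, 5
Reverse-coded (on a 0–6 scale, reversed = 6 − raw):
  item 8: 6 − 1 = 5
  item 9: 6 − 0 = 6
Scored: 2, 0, 3, 3, 5, 4, 0, 5, 6, 3, 4, 3, 2, 5
Total = 45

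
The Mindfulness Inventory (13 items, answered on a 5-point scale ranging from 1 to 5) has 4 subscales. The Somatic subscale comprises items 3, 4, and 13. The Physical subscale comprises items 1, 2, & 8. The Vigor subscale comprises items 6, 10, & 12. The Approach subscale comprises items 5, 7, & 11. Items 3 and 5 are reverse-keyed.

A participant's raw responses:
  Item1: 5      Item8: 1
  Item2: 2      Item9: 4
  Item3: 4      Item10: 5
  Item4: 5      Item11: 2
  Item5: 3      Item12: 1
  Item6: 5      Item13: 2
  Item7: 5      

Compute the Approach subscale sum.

Approach items: 5, 7, 11.
Of these, item 5 is reverse-keyed; reversed = (1+5) − raw = 6 − raw.
  item 5: 6 − 3 = 3
  item 7: 5
  item 11: 2
Sum = 3 + 5 + 2 = 10

10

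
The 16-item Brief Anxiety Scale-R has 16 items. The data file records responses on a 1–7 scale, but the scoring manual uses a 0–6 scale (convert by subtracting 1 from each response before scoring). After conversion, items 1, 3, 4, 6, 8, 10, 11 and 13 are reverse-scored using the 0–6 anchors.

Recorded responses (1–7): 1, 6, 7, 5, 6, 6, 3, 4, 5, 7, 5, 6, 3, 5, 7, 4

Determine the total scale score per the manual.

Convert to 0–6: 0, 5, 6, 4, 5, 5, 2, 3, 4, 6, 4, 5, 2, 4, 6, 3
Reverse-coded (on a 0–6 scale, reversed = 6 − raw):
  item 1: 6 − 0 = 6
  item 3: 6 − 6 = 0
  item 4: 6 − 4 = 2
  item 6: 6 − 5 = 1
  item 8: 6 − 3 = 3
  item 10: 6 − 6 = 0
  item 11: 6 − 4 = 2
  item 13: 6 − 2 = 4
Scored: 6, 5, 0, 2, 5, 1, 2, 3, 4, 0, 2, 5, 4, 4, 6, 3
Total = 52

52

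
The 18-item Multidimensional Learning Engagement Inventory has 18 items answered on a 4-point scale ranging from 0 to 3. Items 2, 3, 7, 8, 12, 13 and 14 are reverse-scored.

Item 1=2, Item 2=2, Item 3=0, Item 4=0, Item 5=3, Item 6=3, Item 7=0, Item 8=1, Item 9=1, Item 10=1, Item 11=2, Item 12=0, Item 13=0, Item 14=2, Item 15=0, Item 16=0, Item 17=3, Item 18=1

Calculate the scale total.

Reversing items 2, 3, 7, 8, 12, 13 and 14 with 3 − raw:
Total = 2 + (3−2) + (3−0) + 0 + 3 + 3 + (3−0) + (3−1) + 1 + 1 + 2 + (3−0) + (3−0) + (3−2) + 0 + 0 + 3 + 1
      = 2 + 1 + 3 + 0 + 3 + 3 + 3 + 2 + 1 + 1 + 2 + 3 + 3 + 1 + 0 + 0 + 3 + 1 = 32

32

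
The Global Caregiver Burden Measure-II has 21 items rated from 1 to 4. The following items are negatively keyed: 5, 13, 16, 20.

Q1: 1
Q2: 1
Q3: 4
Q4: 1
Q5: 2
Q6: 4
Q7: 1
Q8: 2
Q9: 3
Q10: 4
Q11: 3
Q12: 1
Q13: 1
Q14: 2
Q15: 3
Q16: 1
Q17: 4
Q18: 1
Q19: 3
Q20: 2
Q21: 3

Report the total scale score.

Raw sum = 47. Negatively keyed items: 5, 13, 16, 20; their raw sum = 6.
Each reversal replaces raw with 5 − raw, changing the total by 5 − 2·raw per item.
Total = 47 + 4·5 − 2·6 = 47 + 20 − 12 = 55

55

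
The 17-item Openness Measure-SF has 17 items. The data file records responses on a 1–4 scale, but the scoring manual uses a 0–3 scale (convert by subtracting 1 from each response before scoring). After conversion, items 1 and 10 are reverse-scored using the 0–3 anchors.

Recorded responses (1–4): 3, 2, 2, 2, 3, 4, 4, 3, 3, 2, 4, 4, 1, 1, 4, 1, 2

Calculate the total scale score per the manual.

Convert to 0–3: 2, 1, 1, 1, 2, 3, 3, 2, 2, 1, 3, 3, 0, 0, 3, 0, 1
Reverse-coded (reverse-coded value = 3 − response):
  item 1: 3 − 2 = 1
  item 10: 3 − 1 = 2
Scored: 1, 1, 1, 1, 2, 3, 3, 2, 2, 2, 3, 3, 0, 0, 3, 0, 1
Total = 28

28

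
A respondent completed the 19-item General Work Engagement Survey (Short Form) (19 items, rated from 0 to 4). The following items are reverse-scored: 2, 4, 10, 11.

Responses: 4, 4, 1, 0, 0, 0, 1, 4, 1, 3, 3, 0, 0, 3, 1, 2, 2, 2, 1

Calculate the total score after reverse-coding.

Reversing items 2, 4, 10, and 11 with 4 − raw:
Total = 4 + (4−4) + 1 + (4−0) + 0 + 0 + 1 + 4 + 1 + (4−3) + (4−3) + 0 + 0 + 3 + 1 + 2 + 2 + 2 + 1
      = 4 + 0 + 1 + 4 + 0 + 0 + 1 + 4 + 1 + 1 + 1 + 0 + 0 + 3 + 1 + 2 + 2 + 2 + 1 = 28

28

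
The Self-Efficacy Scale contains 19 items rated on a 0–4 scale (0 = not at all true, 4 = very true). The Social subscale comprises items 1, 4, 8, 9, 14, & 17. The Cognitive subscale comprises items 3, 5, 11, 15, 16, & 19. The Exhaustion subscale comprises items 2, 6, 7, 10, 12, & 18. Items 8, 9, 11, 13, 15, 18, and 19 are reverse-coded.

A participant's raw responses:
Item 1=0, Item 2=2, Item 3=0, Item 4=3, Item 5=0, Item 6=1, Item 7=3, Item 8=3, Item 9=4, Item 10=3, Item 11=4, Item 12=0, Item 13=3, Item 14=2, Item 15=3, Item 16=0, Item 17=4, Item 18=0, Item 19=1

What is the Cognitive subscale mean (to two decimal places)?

Cognitive items: 3, 5, 11, 15, 16, 19.
Of these, items 11, 15 and 19 are reverse-coded; on a 0–4 scale, reversed = 4 − raw.
  item 3: 0
  item 5: 0
  item 11: 4 − 4 = 0
  item 15: 4 − 3 = 1
  item 16: 0
  item 19: 4 − 1 = 3
Sum = 0 + 0 + 0 + 1 + 0 + 3 = 4
Mean = 4 / 6 = 0.67

0.67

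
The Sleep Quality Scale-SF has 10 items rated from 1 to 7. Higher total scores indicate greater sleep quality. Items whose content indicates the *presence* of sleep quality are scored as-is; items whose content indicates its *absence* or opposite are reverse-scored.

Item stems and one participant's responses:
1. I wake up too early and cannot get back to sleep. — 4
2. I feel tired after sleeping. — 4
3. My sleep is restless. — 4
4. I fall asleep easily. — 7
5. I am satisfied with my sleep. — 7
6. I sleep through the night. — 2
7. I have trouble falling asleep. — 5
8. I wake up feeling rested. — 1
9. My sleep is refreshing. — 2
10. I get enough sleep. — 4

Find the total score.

Items 1, 2, 3, 7 describe the absence/opposite of sleep quality → reverse-score.
reverse-coded value = 8 − response.
  item 1: 8 − 4 = 4
  item 2: 8 − 4 = 4
  item 3: 8 − 4 = 4
  item 4: 7
  item 5: 7
  item 6: 2
  item 7: 8 − 5 = 3
  item 8: 1
  item 9: 2
  item 10: 4
Total = 4 + 4 + 4 + 7 + 7 + 2 + 3 + 1 + 2 + 4 = 38

38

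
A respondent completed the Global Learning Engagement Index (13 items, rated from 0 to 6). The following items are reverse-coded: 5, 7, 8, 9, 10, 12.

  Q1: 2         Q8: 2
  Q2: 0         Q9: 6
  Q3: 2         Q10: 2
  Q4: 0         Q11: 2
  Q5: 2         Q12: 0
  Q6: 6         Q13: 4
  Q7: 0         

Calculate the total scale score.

Raw sum = 28. Reverse-coded items: 5, 7, 8, 9, 10, 12; their raw sum = 12.
Each reversal replaces raw with 6 − raw, changing the total by 6 − 2·raw per item.
Total = 28 + 6·6 − 2·12 = 28 + 36 − 24 = 40

40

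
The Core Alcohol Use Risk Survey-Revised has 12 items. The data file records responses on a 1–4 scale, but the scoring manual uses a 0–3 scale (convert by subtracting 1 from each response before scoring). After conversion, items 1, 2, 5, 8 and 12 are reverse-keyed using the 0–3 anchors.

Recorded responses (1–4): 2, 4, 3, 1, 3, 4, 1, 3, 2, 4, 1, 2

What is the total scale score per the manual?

Convert to 0–3: 1, 3, 2, 0, 2, 3, 0, 2, 1, 3, 0, 1
Reverse-coded (on a 0–3 scale, reversed = 3 − raw):
  item 1: 3 − 1 = 2
  item 2: 3 − 3 = 0
  item 5: 3 − 2 = 1
  item 8: 3 − 2 = 1
  item 12: 3 − 1 = 2
Scored: 2, 0, 2, 0, 1, 3, 0, 1, 1, 3, 0, 2
Total = 15

15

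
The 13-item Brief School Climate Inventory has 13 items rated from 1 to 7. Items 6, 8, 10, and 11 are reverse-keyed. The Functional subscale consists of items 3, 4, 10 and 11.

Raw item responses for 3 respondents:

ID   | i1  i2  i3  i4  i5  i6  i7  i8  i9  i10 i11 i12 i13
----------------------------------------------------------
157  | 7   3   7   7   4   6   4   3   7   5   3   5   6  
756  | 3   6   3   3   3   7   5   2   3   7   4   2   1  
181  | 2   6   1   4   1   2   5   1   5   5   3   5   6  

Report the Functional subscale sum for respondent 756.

Respondent 756 raw: 3, 6, 3, 3, 3, 7, 5, 2, 3, 7, 4, 2, 1.
Functional items: 3, 4, 10, 11.
Reverse-coded (reversed = (1+7) − raw = 8 − raw):
  item 3: 3
  item 4: 3
  item 10: 8 − 7 = 1
  item 11: 8 − 4 = 4
Sum = 3 + 3 + 1 + 4 = 11

11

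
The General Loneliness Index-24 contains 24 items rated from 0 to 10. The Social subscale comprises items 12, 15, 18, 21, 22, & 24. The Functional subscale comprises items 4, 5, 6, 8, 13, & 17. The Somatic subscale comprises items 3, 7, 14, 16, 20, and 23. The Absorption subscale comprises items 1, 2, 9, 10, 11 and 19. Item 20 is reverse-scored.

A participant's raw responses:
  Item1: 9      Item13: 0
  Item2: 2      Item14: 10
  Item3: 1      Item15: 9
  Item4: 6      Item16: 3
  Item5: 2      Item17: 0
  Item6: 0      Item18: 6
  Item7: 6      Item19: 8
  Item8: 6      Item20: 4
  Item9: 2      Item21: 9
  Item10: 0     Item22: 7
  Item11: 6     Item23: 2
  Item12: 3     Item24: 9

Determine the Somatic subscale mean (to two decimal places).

4.67

Somatic items: 3, 7, 14, 16, 20, 23.
Of these, item 20 is reverse-scored; on a 0–10 scale, reversed = 10 − raw.
  item 3: 1
  item 7: 6
  item 14: 10
  item 16: 3
  item 20: 10 − 4 = 6
  item 23: 2
Sum = 1 + 6 + 10 + 3 + 6 + 2 = 28
Mean = 28 / 6 = 4.67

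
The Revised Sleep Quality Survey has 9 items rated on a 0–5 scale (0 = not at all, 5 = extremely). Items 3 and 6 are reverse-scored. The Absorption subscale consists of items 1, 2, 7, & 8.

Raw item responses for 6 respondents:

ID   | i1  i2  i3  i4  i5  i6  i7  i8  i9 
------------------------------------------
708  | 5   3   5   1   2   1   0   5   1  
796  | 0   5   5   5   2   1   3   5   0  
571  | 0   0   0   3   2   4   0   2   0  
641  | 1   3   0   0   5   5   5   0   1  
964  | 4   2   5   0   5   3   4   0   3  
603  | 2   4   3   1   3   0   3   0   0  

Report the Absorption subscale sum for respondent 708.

13

Respondent 708 raw: 5, 3, 5, 1, 2, 1, 0, 5, 1.
Absorption items: 1, 2, 7, 8.
Reverse-coded (on a 0–5 scale, reversed = 5 − raw):
  item 1: 5
  item 2: 3
  item 7: 0
  item 8: 5
Sum = 5 + 3 + 0 + 5 = 13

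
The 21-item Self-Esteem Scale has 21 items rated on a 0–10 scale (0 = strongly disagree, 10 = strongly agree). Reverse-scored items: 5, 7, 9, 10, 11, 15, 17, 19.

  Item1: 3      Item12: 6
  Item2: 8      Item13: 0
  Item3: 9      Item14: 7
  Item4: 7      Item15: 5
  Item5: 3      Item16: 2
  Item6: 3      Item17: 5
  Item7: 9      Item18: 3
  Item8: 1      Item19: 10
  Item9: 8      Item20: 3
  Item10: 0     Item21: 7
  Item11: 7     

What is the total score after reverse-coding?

Reverse-coded items (reversed = (0+10) − raw = 10 − raw):
  item 5: 10 − 3 = 7
  item 7: 10 − 9 = 1
  item 9: 10 − 8 = 2
  item 10: 10 − 0 = 10
  item 11: 10 − 7 = 3
  item 15: 10 − 5 = 5
  item 17: 10 − 5 = 5
  item 19: 10 − 10 = 0
Scored responses: 3, 8, 9, 7, 7, 3, 1, 1, 2, 10, 3, 6, 0, 7, 5, 2, 5, 3, 0, 3, 7
Total = 3 + 8 + 9 + 7 + 7 + 3 + 1 + 1 + 2 + 10 + 3 + 6 + 0 + 7 + 5 + 2 + 5 + 3 + 0 + 3 + 7 = 92

92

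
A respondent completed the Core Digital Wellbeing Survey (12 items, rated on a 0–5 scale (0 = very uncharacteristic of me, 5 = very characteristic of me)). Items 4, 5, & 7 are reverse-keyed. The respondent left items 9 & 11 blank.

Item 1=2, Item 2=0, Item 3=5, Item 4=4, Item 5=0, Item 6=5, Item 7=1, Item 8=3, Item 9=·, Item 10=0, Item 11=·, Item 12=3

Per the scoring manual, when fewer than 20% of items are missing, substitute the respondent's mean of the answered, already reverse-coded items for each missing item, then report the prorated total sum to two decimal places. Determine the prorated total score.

33.60

Reverse-coded (reverse-coded value = 5 − response):
  item 4: 5 − 4 = 1
  item 5: 5 − 0 = 5
  item 7: 5 − 1 = 4
Completed scored items (10 of 12): 2, 0, 5, 1, 5, 5, 4, 3, 0, 3; sum = 28.
Person mean = 28 / 10 ≈ 2.8000
Prorated total = (28 / 10) × 12 = 33.60 (to 2 dp)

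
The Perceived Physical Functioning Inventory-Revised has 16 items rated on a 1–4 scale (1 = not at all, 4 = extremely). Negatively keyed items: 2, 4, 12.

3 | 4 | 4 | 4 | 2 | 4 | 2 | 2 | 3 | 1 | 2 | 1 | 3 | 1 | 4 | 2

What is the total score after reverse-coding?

Raw sum = 42. Negatively keyed items: 2, 4, 12; their raw sum = 9.
Each reversal replaces raw with 5 − raw, changing the total by 5 − 2·raw per item.
Total = 42 + 3·5 − 2·9 = 42 + 15 − 18 = 39

39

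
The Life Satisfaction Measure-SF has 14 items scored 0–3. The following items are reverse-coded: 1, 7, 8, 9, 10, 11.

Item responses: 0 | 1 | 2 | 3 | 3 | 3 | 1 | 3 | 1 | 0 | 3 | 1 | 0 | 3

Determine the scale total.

Reverse-coded items use 3 − raw:
  item 1: 3 − 0 = 3
  item 7: 3 − 1 = 2
  item 8: 3 − 3 = 0
  item 9: 3 − 1 = 2
  item 10: 3 − 0 = 3
  item 11: 3 − 3 = 0
After reverse-coding: 3, 1, 2, 3, 3, 3, 2, 0, 2, 3, 0, 1, 0, 3
Total = 3 + 1 + 2 + 3 + 3 + 3 + 2 + 0 + 2 + 3 + 0 + 1 + 0 + 3 = 26

26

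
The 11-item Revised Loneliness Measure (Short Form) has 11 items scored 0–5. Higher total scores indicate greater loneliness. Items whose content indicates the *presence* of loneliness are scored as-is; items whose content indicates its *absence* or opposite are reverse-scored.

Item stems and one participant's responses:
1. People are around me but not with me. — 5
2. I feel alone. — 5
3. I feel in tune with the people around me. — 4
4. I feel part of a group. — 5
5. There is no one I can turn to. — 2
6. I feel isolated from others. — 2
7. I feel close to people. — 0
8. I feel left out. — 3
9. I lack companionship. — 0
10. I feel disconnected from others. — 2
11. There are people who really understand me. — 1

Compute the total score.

29

Items 3, 4, 7, 11 describe the absence/opposite of loneliness → reverse-score.
on a 0–5 scale, reversed = 5 − raw.
  item 1: 5
  item 2: 5
  item 3: 5 − 4 = 1
  item 4: 5 − 5 = 0
  item 5: 2
  item 6: 2
  item 7: 5 − 0 = 5
  item 8: 3
  item 9: 0
  item 10: 2
  item 11: 5 − 1 = 4
Total = 5 + 5 + 1 + 0 + 2 + 2 + 5 + 3 + 0 + 2 + 4 = 29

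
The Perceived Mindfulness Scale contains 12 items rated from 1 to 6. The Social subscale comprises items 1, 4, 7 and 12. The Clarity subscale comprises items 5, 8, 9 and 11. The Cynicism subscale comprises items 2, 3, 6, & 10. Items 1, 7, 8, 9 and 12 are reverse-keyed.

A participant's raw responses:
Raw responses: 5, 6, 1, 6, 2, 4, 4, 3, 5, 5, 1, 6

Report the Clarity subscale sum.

Clarity items: 5, 8, 9, 11.
Of these, items 8 and 9 are reverse-keyed; reversed = (1+6) − raw = 7 − raw.
  item 5: 2
  item 8: 7 − 3 = 4
  item 9: 7 − 5 = 2
  item 11: 1
Sum = 2 + 4 + 2 + 1 = 9

9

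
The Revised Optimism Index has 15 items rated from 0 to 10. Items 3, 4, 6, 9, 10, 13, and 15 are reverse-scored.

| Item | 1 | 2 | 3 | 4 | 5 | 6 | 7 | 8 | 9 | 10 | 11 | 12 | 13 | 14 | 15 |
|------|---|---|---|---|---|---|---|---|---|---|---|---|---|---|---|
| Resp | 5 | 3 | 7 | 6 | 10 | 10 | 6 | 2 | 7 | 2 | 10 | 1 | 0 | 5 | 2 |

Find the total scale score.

78

Reversing items 3, 4, 6, 9, 10, 13 and 15 with 10 − raw:
Total = 5 + 3 + (10−7) + (10−6) + 10 + (10−10) + 6 + 2 + (10−7) + (10−2) + 10 + 1 + (10−0) + 5 + (10−2)
      = 5 + 3 + 3 + 4 + 10 + 0 + 6 + 2 + 3 + 8 + 10 + 1 + 10 + 5 + 8 = 78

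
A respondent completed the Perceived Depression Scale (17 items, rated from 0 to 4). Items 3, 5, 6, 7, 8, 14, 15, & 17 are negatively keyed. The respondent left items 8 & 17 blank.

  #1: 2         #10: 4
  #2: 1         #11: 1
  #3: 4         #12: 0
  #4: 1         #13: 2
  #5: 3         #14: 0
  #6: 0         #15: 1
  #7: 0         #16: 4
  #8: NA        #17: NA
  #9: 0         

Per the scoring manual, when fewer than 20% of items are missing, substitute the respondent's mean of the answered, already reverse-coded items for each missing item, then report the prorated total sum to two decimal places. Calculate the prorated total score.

35.13

Reverse-coded (reversed = (0+4) − raw = 4 − raw):
  item 3: 4 − 4 = 0
  item 5: 4 − 3 = 1
  item 6: 4 − 0 = 4
  item 7: 4 − 0 = 4
  item 14: 4 − 0 = 4
  item 15: 4 − 1 = 3
Completed scored items (15 of 17): 2, 1, 0, 1, 1, 4, 4, 0, 4, 1, 0, 2, 4, 3, 4; sum = 31.
Person mean = 31 / 15 ≈ 2.0667
Prorated total = (31 / 15) × 17 = 35.13 (to 2 dp)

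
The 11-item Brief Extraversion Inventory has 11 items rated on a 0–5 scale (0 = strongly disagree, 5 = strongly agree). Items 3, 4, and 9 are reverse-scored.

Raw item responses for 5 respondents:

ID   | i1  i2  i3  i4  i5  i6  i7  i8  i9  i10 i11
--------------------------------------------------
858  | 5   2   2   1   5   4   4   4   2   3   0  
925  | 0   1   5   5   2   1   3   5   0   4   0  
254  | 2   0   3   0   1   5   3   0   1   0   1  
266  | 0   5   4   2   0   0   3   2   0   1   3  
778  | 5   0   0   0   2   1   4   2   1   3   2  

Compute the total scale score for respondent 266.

Respondent 266 raw: 0, 5, 4, 2, 0, 0, 3, 2, 0, 1, 3.
Reverse-coded (reverse-coded value = 5 − response):
  item 1: 0
  item 2: 5
  item 3: 5 − 4 = 1
  item 4: 5 − 2 = 3
  item 5: 0
  item 6: 0
  item 7: 3
  item 8: 2
  item 9: 5 − 0 = 5
  item 10: 1
  item 11: 3
Sum = 0 + 5 + 1 + 3 + 0 + 0 + 3 + 2 + 5 + 1 + 3 = 23

23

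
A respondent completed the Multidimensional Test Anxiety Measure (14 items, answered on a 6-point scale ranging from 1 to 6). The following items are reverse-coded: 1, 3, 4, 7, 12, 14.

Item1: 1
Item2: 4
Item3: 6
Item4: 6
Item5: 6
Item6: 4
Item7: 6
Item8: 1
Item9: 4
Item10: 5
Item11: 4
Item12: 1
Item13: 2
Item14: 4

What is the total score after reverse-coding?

Reversing items 1, 3, 4, 7, 12, & 14 with 7 − raw:
Total = (7−1) + 4 + (7−6) + (7−6) + 6 + 4 + (7−6) + 1 + 4 + 5 + 4 + (7−1) + 2 + (7−4)
      = 6 + 4 + 1 + 1 + 6 + 4 + 1 + 1 + 4 + 5 + 4 + 6 + 2 + 3 = 48

48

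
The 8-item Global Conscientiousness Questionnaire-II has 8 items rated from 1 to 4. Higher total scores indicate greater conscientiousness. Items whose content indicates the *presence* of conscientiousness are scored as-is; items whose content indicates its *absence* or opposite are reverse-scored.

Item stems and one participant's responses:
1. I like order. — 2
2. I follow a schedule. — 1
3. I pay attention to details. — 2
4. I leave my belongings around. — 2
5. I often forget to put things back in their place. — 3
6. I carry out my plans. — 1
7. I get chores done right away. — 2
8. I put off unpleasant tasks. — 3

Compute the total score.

Items 4, 5, 8 describe the absence/opposite of conscientiousness → reverse-score.
reverse-coded value = 5 − response.
  item 1: 2
  item 2: 1
  item 3: 2
  item 4: 5 − 2 = 3
  item 5: 5 − 3 = 2
  item 6: 1
  item 7: 2
  item 8: 5 − 3 = 2
Total = 2 + 1 + 2 + 3 + 2 + 1 + 2 + 2 = 15

15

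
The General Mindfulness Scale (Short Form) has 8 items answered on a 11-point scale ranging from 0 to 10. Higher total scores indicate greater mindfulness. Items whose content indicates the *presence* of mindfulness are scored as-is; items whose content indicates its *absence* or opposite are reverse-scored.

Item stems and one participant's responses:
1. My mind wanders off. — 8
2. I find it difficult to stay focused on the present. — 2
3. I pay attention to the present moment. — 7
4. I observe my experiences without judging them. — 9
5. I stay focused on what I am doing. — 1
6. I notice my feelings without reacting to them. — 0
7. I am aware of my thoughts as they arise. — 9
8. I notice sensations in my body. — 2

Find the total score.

38

Items 1, 2 describe the absence/opposite of mindfulness → reverse-score.
reversed = (0+10) − raw = 10 − raw.
  item 1: 10 − 8 = 2
  item 2: 10 − 2 = 8
  item 3: 7
  item 4: 9
  item 5: 1
  item 6: 0
  item 7: 9
  item 8: 2
Total = 2 + 8 + 7 + 9 + 1 + 0 + 9 + 2 = 38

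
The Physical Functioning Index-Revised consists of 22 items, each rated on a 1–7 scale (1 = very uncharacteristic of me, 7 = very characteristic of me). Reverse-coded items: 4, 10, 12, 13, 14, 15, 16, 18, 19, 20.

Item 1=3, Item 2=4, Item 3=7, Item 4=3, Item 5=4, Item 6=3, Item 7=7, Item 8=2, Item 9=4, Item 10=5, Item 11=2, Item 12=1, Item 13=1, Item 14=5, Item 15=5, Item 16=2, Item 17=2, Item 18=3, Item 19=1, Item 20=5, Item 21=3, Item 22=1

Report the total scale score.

91

Reverse-coded items (reverse-coded value = 8 − response):
  item 4: 8 − 3 = 5
  item 10: 8 − 5 = 3
  item 12: 8 − 1 = 7
  item 13: 8 − 1 = 7
  item 14: 8 − 5 = 3
  item 15: 8 − 5 = 3
  item 16: 8 − 2 = 6
  item 18: 8 − 3 = 5
  item 19: 8 − 1 = 7
  item 20: 8 − 5 = 3
Scored items: 3, 4, 7, 5, 4, 3, 7, 2, 4, 3, 2, 7, 7, 3, 3, 6, 2, 5, 7, 3, 3, 1
Total = 3 + 4 + 7 + 5 + 4 + 3 + 7 + 2 + 4 + 3 + 2 + 7 + 7 + 3 + 3 + 6 + 2 + 5 + 7 + 3 + 3 + 1 = 91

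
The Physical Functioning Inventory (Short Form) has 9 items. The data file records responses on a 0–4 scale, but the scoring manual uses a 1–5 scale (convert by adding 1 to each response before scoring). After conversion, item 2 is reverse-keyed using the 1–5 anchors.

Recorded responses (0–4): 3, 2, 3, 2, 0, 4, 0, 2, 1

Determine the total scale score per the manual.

26

Convert to 1–5: 4, 3, 4, 3, 1, 5, 1, 3, 2
Reverse-coded (reversed = (1+5) − raw = 6 − raw):
  item 2: 6 − 3 = 3
Scored: 4, 3, 4, 3, 1, 5, 1, 3, 2
Total = 26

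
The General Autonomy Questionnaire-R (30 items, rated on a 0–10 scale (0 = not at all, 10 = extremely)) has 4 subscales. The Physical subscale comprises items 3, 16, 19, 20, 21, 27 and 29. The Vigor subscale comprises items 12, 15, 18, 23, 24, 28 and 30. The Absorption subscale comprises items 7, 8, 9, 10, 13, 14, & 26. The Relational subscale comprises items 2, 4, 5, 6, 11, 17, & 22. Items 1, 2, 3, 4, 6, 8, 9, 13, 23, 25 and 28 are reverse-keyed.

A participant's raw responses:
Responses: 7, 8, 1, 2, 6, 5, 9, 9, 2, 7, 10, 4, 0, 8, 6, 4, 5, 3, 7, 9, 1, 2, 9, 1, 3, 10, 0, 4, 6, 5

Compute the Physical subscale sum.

Physical items: 3, 16, 19, 20, 21, 27, 29.
Of these, item 3 is reverse-keyed; on a 0–10 scale, reversed = 10 − raw.
  item 3: 10 − 1 = 9
  item 16: 4
  item 19: 7
  item 20: 9
  item 21: 1
  item 27: 0
  item 29: 6
Sum = 9 + 4 + 7 + 9 + 1 + 0 + 6 = 36

36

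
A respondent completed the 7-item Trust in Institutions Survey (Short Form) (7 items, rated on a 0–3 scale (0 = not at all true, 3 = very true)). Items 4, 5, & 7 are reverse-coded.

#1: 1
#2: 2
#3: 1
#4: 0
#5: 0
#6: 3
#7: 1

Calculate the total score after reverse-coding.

Raw sum = 8. Reverse-coded items: 4, 5, 7; their raw sum = 1.
Each reversal replaces raw with 3 − raw, changing the total by 3 − 2·raw per item.
Total = 8 + 3·3 − 2·1 = 8 + 9 − 2 = 15

15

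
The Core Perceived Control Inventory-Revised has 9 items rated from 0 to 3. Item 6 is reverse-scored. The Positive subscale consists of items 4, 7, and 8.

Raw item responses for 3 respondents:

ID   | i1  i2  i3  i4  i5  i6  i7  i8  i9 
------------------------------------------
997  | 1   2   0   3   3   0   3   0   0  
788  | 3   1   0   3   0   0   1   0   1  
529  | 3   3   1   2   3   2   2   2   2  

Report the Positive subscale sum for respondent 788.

Respondent 788 raw: 3, 1, 0, 3, 0, 0, 1, 0, 1.
Positive items: 4, 7, 8.
Reverse-coded (reverse-coded value = 3 − response):
  item 4: 3
  item 7: 1
  item 8: 0
Sum = 3 + 1 + 0 = 4

4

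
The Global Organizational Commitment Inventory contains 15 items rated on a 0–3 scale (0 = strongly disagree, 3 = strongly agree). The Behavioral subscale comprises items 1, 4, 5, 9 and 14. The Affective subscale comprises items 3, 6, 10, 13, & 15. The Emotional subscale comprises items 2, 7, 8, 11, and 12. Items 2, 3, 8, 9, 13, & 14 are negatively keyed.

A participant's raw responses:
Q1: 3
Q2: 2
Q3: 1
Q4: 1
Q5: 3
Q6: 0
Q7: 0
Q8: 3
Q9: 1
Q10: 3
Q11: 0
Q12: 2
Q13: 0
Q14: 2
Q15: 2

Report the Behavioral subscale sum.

10

Behavioral items: 1, 4, 5, 9, 14.
Of these, items 9 & 14 are negatively keyed; reverse-coded value = 3 − response.
  item 1: 3
  item 4: 1
  item 5: 3
  item 9: 3 − 1 = 2
  item 14: 3 − 2 = 1
Sum = 3 + 1 + 3 + 2 + 1 = 10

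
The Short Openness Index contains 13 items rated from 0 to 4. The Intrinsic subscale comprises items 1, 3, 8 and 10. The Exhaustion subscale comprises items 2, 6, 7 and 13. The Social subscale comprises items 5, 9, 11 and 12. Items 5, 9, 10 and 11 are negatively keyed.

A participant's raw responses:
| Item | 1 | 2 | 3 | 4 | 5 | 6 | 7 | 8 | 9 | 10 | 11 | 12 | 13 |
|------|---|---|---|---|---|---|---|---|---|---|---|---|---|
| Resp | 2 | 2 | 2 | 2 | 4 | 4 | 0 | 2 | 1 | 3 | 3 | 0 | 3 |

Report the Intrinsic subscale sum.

Intrinsic items: 1, 3, 8, 10.
Of these, item 10 is negatively keyed; reverse-coded value = 4 − response.
  item 1: 2
  item 3: 2
  item 8: 2
  item 10: 4 − 3 = 1
Sum = 2 + 2 + 2 + 1 = 7

7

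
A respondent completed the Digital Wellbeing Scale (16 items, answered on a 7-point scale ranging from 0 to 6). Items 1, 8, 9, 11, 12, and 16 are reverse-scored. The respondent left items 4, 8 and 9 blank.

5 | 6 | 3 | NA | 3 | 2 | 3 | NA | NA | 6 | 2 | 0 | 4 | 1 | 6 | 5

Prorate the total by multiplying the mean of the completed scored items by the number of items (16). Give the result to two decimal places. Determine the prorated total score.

56.62

Reverse-coded (reversed = (0+6) − raw = 6 − raw):
  item 1: 6 − 5 = 1
  item 11: 6 − 2 = 4
  item 12: 6 − 0 = 6
  item 16: 6 − 5 = 1
Completed scored items (13 of 16): 1, 6, 3, 3, 2, 3, 6, 4, 6, 4, 1, 6, 1; sum = 46.
Person mean = 46 / 13 ≈ 3.5385
Prorated total = (46 / 13) × 16 = 56.62 (to 2 dp)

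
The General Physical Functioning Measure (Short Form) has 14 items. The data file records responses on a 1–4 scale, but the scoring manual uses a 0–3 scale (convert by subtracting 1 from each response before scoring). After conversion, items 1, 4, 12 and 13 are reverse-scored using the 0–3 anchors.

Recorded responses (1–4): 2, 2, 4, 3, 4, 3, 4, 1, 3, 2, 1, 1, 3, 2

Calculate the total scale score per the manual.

23

Convert to 0–3: 1, 1, 3, 2, 3, 2, 3, 0, 2, 1, 0, 0, 2, 1
Reverse-coded (reverse-coded value = 3 − response):
  item 1: 3 − 1 = 2
  item 4: 3 − 2 = 1
  item 12: 3 − 0 = 3
  item 13: 3 − 2 = 1
Scored: 2, 1, 3, 1, 3, 2, 3, 0, 2, 1, 0, 3, 1, 1
Total = 23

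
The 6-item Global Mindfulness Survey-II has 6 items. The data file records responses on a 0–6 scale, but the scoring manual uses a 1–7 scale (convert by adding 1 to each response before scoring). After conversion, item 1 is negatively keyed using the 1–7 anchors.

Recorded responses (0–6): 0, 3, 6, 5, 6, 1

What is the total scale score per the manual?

Convert to 1–7: 1, 4, 7, 6, 7, 2
Reverse-coded (reverse-coded value = 8 − response):
  item 1: 8 − 1 = 7
Scored: 7, 4, 7, 6, 7, 2
Total = 33

33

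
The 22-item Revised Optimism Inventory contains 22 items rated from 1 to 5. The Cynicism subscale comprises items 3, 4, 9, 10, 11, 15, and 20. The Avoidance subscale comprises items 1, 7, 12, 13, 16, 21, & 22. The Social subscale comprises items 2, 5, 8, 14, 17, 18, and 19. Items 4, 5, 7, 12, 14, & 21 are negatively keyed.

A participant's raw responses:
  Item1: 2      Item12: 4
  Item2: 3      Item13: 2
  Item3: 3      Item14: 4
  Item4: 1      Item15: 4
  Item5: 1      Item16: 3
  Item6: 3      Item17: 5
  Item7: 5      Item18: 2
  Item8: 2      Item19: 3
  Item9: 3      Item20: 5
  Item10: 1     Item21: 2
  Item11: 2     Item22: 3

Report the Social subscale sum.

Social items: 2, 5, 8, 14, 17, 18, 19.
Of these, items 5 & 14 are negatively keyed; reverse-coded value = 6 − response.
  item 2: 3
  item 5: 6 − 1 = 5
  item 8: 2
  item 14: 6 − 4 = 2
  item 17: 5
  item 18: 2
  item 19: 3
Sum = 3 + 5 + 2 + 2 + 5 + 2 + 3 = 22

22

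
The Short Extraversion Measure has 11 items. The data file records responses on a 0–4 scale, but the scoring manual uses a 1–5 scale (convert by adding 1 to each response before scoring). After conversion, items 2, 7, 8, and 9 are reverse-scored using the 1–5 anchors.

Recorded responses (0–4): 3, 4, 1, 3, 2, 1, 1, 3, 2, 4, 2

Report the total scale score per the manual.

33

Convert to 1–5: 4, 5, 2, 4, 3, 2, 2, 4, 3, 5, 3
Reverse-coded (on a 1–5 scale, reversed = 6 − raw):
  item 2: 6 − 5 = 1
  item 7: 6 − 2 = 4
  item 8: 6 − 4 = 2
  item 9: 6 − 3 = 3
Scored: 4, 1, 2, 4, 3, 2, 4, 2, 3, 5, 3
Total = 33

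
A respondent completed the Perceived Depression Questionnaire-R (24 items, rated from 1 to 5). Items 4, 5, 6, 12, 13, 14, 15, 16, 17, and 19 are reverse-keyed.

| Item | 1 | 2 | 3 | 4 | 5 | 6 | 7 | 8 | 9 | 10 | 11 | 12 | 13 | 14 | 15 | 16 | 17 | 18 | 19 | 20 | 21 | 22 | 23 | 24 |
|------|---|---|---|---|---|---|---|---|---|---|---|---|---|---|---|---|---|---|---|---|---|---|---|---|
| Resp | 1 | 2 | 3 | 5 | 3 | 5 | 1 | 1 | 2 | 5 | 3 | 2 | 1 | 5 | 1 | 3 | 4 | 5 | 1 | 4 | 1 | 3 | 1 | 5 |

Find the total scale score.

Raw sum = 67. Reverse-keyed items: 4, 5, 6, 12, 13, 14, 15, 16, 17, 19; their raw sum = 30.
Each reversal replaces raw with 6 − raw, changing the total by 6 − 2·raw per item.
Total = 67 + 10·6 − 2·30 = 67 + 60 − 60 = 67

67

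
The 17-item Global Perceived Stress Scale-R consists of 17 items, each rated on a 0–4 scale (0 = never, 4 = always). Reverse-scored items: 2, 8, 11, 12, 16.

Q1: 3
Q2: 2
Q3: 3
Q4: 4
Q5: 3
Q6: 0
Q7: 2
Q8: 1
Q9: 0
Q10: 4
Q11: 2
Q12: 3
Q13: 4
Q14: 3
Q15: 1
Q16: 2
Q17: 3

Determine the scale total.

40

Raw sum = 40. Reverse-scored items: 2, 8, 11, 12, 16; their raw sum = 10.
Each reversal replaces raw with 4 − raw, changing the total by 4 − 2·raw per item.
Total = 40 + 5·4 − 2·10 = 40 + 20 − 20 = 40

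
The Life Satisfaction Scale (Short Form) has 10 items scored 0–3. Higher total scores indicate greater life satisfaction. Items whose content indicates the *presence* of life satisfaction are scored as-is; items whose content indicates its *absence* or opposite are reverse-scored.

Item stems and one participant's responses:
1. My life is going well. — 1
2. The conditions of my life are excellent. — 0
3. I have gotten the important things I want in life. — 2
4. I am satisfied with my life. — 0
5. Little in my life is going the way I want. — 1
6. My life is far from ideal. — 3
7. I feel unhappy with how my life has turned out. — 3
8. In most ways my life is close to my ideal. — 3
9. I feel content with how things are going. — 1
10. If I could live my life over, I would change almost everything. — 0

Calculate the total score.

Items 5, 6, 7, 10 describe the absence/opposite of life satisfaction → reverse-score.
on a 0–3 scale, reversed = 3 − raw.
  item 1: 1
  item 2: 0
  item 3: 2
  item 4: 0
  item 5: 3 − 1 = 2
  item 6: 3 − 3 = 0
  item 7: 3 − 3 = 0
  item 8: 3
  item 9: 1
  item 10: 3 − 0 = 3
Total = 1 + 0 + 2 + 0 + 2 + 0 + 0 + 3 + 1 + 3 = 12

12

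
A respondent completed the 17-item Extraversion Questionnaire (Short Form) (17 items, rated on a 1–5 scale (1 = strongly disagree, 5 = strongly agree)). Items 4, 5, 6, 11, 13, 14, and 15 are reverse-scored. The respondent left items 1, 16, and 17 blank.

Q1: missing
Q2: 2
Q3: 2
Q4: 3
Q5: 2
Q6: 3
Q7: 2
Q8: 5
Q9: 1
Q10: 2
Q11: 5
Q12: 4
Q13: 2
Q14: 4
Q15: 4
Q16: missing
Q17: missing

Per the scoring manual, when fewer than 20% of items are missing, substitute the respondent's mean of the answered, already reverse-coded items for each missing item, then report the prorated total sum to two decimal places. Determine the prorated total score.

Reverse-coded (reversed = (1+5) − raw = 6 − raw):
  item 4: 6 − 3 = 3
  item 5: 6 − 2 = 4
  item 6: 6 − 3 = 3
  item 11: 6 − 5 = 1
  item 13: 6 − 2 = 4
  item 14: 6 − 4 = 2
  item 15: 6 − 4 = 2
Completed scored items (14 of 17): 2, 2, 3, 4, 3, 2, 5, 1, 2, 1, 4, 4, 2, 2; sum = 37.
Person mean = 37 / 14 ≈ 2.6429
Prorated total = (37 / 14) × 17 = 44.93 (to 2 dp)

44.93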